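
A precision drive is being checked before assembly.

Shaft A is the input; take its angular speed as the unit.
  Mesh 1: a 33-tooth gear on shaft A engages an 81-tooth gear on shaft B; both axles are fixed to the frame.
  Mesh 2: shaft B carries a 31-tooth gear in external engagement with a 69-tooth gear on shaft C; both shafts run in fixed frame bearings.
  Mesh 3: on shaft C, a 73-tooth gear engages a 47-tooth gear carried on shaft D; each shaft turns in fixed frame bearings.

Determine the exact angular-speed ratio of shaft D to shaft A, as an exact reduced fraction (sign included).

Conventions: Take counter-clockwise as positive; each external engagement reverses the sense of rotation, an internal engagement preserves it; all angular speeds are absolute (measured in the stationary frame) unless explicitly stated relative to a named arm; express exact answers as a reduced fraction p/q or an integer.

class = fixed-axis compound train [3 meshes; 3 ratios multiply, 3 sense flips]
mesh 1 [33T→81T]: running ratio 11/27, sense −
mesh 2 [31T→69T]: running ratio 341/1863, sense +
mesh 3 [73T→47T]: running ratio 24893/87561, sense −
ω_out/ω_in = -24893/87561

-24893/87561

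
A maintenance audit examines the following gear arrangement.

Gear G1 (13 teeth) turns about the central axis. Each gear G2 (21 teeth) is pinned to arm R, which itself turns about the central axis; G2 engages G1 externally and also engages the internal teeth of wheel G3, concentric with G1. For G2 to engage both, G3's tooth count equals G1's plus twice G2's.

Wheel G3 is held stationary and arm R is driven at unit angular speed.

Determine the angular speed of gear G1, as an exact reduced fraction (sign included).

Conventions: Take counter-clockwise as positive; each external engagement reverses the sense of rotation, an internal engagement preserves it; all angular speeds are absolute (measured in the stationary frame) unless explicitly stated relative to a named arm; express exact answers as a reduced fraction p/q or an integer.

68/13

planetary set (13T centre, 21T on arm, 55T internal) — Willis relation
ring teeth: 13 + 2·21 = 55
13(ω_sun−ω_arm) = −55(ω_ring−ω_arm),  ω_ring = 0, ω_arm = 1
ω_sun = 1 − (55/13)(0−1) = 68/13
exact speed ratio = 68/13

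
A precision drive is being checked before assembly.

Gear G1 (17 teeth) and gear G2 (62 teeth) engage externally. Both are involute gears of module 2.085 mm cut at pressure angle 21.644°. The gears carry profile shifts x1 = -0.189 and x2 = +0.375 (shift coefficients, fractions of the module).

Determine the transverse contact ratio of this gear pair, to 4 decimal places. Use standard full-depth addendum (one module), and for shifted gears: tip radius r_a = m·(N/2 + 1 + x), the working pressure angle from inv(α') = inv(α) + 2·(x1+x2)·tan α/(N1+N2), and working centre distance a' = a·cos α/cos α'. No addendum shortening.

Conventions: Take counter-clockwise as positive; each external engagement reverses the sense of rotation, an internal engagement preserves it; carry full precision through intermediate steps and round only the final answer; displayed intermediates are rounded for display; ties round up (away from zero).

1.5850

class = single-mesh tooth geometry [involute pair 17T × 62T, m = 2.085]
base radii: r_b1 = 16.472949, r_b2 = 60.077813
tip radii: r_a1 = 19.413435, r_a2 = 67.501875
inv(α') = inv(21.644°) + 2·(-0.189+0.375)·tan α/(17+62) = 0.02092610  ⇒  α' = 22.30158°
a' = a·cos α / cos α' = 82.3575·cos 21.644°/cos 22.30158° = 82.739756
action lengths: √(r_a1²−r_b1²) = 10.272459, √(r_a2²−r_b2²) = 30.775956
base pitch p_b = π·m·cos α = 6.088388
CR = (10.272459 + 30.775956 − 82.739756·sin 22.30158°)/6.088388 = 1.585017
contact ratio ≈ 1.5850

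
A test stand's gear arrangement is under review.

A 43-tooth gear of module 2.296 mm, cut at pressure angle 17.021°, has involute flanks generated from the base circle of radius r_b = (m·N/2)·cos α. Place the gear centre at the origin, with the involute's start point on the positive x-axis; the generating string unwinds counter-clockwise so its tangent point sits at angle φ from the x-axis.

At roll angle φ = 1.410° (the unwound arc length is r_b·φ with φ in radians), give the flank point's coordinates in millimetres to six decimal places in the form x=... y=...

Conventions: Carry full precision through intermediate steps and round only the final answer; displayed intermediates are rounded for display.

x=47.216026 y=0.000234

single-mesh involute tooth geometry (43T wheel at module 2.296)
pitch radius r_p = m·N/2 = 2.296·43/2 = 49.364000
base radius r_b = r_p·cos α = 49.364000·cos 17.021° = 47.201735
roll angle φ = 1.410° = 0.02460914 rad
x = r_b·(cos φ + φ·sin φ) = 47.216026
y = r_b·(sin φ − φ·cos φ) = 0.000234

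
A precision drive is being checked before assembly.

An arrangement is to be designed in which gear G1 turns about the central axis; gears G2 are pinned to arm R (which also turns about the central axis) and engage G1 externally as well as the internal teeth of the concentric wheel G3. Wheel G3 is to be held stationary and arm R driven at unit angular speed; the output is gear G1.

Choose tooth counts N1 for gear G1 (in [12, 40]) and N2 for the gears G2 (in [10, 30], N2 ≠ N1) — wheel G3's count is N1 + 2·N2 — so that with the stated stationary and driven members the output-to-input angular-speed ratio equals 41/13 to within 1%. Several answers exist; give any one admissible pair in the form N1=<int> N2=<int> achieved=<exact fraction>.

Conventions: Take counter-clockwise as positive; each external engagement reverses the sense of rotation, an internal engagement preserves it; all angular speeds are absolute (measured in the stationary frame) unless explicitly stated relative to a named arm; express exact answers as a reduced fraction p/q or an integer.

class = planetary set [ratio 41/13 wanted; Willis about the carrier]
Willis with ω_ring = 0: ω_sun/ω_arm = (N1+N3)/N1; set equal to 41/13  ⇒  N3/N1 = 41/13 − 1 = 28/13
N3 = N1 + 2·N2  ⇒  N2/N1 = (N3/N1 − 1)/2 = (28/13 − 1)/2 = 15/26
smallest multiple with N1 ≥ 12 and N2 ≥ 10: k = 1  ⇒  N1 = 1·26 = 26, N2 = 1·15 = 15 (N1 ≤ 40, N2 ≤ 30, N2 ≠ N1 ✓), N3 = 26 + 2·15 = 56
check: (N1+N3)/N1 with N1 = 26, N3 = 56 gives 41/13; |achieved − target| = 0 ≤ 41/1300 ✓

N1=26 N2=15 achieved=41/13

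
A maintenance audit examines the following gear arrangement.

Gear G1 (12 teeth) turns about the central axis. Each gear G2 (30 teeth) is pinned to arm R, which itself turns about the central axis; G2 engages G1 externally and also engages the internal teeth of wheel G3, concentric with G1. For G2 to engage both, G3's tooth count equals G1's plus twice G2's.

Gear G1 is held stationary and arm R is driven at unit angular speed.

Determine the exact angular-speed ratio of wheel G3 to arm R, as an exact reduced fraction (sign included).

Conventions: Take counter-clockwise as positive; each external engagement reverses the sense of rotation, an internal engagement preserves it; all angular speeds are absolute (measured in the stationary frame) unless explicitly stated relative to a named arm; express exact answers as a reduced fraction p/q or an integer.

7/6

planetary set (12T centre, 30T on arm, 72T internal) — Willis relation
ring teeth: 12 + 2·30 = 72
12(ω_sun−ω_arm) = −72(ω_ring−ω_arm),  ω_sun = 0, ω_arm = 1
ω_ring = 1 − (12/72)(0−1) = 7/6
ω_out/ω_in = 7/6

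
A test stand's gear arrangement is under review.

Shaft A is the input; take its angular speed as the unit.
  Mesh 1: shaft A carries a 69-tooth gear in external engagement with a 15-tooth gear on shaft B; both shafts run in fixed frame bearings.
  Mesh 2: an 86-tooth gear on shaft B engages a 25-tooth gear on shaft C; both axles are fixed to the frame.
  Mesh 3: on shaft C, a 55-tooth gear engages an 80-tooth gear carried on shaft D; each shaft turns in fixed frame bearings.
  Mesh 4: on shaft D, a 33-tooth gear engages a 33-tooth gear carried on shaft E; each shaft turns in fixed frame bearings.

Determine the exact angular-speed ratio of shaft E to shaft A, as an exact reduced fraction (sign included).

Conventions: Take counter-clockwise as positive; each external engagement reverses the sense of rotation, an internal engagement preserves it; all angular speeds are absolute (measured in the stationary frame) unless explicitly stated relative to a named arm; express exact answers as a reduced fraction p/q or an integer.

class = fixed-axis compound train [4 meshes; 4 ratios multiply, 4 sense flips]
mesh 1 [69T→15T]: running ratio 23/5, sense −
mesh 2 [86T→25T]: running ratio 1978/125, sense +
mesh 3 [55T→80T]: running ratio 10879/1000, sense −
mesh 4 [33T→33T]: running ratio 10879/1000, sense +
ω_out/ω_in = 10879/1000

10879/1000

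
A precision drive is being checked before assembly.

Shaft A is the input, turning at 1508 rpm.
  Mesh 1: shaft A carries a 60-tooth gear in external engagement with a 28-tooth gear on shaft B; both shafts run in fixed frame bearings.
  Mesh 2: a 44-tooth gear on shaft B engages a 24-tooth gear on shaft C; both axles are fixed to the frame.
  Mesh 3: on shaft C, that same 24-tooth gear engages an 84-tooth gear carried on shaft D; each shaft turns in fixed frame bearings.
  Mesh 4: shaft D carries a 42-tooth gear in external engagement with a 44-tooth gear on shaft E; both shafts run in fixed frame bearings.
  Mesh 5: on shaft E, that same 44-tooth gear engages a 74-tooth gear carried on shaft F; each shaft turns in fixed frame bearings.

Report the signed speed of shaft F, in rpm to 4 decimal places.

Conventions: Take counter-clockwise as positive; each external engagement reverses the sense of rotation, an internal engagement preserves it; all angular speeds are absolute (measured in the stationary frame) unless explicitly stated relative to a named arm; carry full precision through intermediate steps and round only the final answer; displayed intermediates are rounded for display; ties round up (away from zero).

-960.6950 rpm

topology: fixed-axis compound train — 5 meshes, A→F
mesh 1 [60T→28T]: ω = 1508.0000×60/28 = 3231.4286 rpm, sense flips to −
mesh 2 [44T→24T]: ω = 3231.4286×44/24 = 5924.2857 rpm, sense flips to +
mesh 3 [24T→84T]: ω = 5924.2857×24/84 = 1692.6531 rpm, sense flips to −
mesh 4 [42T→44T]: ω = 1692.6531×42/44 = 1615.7143 rpm, sense flips to +
mesh 5 [44T→74T]: ω = 1615.7143×44/74 = 960.6950 rpm, sense flips to −
signed output speed = -960.6950 rpm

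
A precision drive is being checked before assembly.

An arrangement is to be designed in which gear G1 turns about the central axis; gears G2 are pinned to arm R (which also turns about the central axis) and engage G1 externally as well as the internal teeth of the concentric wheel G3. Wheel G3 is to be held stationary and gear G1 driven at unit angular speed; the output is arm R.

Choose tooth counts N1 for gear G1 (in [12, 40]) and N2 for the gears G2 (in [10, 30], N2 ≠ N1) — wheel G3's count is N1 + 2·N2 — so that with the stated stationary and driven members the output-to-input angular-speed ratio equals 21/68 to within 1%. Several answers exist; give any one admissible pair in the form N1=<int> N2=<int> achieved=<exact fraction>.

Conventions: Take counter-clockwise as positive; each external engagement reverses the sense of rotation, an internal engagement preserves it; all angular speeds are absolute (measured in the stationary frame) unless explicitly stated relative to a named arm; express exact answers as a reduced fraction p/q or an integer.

N1=21 N2=13 achieved=21/68

topology: planetary set — design target 21/68, arm = carrier (Willis)
Willis with ω_ring = 0: ω_arm/ω_sun = N1/(N1+N3); set equal to 21/68  ⇒  N3/N1 = 1/(21/68) − 1 = 47/21
N3 = N1 + 2·N2  ⇒  N2/N1 = (N3/N1 − 1)/2 = (47/21 − 1)/2 = 13/21
smallest multiple with N1 ≥ 12 and N2 ≥ 10: k = 1  ⇒  N1 = 1·21 = 21, N2 = 1·13 = 13 (N1 ≤ 40, N2 ≤ 30, N2 ≠ N1 ✓), N3 = 21 + 2·13 = 47
check: N1/(N1+N3) with N1 = 21, N3 = 47 gives 21/68; |achieved − target| = 0 ≤ 21/6800 ✓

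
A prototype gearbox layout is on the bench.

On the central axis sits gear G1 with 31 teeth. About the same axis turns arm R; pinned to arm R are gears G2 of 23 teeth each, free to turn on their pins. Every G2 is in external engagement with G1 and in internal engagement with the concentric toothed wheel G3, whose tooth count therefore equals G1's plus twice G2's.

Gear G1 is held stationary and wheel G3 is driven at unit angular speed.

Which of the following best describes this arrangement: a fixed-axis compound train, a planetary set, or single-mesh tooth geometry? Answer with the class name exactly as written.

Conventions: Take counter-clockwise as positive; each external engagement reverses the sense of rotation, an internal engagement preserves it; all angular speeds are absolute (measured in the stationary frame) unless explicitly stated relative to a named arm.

planetary set

topology: planetary set — G1 31T / G2 23T / G3 77T, arm = carrier (Willis)
classification: planetary set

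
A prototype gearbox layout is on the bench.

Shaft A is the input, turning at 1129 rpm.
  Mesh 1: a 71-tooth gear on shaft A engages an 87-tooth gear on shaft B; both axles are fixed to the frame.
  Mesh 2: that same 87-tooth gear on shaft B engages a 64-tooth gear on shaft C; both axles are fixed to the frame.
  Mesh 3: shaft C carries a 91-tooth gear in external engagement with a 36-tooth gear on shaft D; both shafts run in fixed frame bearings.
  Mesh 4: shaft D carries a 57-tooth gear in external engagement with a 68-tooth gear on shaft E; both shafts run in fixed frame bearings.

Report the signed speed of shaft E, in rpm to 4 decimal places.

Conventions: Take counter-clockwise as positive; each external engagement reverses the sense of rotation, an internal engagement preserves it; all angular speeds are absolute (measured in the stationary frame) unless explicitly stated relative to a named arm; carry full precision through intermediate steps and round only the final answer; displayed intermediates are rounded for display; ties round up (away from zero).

+2653.8548 rpm

4-mesh fixed-axis compound train (all bearings frame-fixed)
mesh 1 [71T→87T]: ω = 1129.0000×71/87 = 921.3678 rpm, sense flips to −
mesh 2 [87T→64T]: ω = 921.3678×87/64 = 1252.4844 rpm, sense flips to +
mesh 3 [91T→36T]: ω = 1252.4844×91/36 = 3166.0022 rpm, sense flips to −
mesh 4 [57T→68T]: ω = 3166.0022×57/68 = 2653.8548 rpm, sense flips to +
signed output speed = +2653.8548 rpm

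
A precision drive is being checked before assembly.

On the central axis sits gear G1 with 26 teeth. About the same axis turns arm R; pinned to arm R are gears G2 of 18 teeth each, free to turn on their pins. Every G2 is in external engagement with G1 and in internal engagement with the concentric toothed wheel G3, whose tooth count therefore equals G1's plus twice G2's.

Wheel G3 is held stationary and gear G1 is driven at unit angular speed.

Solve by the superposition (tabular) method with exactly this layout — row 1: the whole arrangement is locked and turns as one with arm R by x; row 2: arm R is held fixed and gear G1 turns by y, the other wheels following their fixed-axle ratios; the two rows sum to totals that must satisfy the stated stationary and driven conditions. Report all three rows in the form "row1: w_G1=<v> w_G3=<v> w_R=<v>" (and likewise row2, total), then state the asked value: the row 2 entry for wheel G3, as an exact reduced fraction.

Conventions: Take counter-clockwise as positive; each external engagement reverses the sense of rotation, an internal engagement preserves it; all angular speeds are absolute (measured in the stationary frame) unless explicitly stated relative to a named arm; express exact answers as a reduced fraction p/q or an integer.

row1: w_G1=13/44 w_G3=13/44 w_R=13/44
row2: w_G1=31/44 w_G3=-13/44 w_R=0
total: w_G1=1 w_G3=0 w_R=13/44
asked value: -13/44

recognized (axles ride arm R): planetary set, 26/18/62 teeth
row 1 — lock + rotate with arm: ω_sun = ω_ring = ω_arm = x
row 2: sun turns y, ring = −(26/62)·y, arm 0
boundary: total ω_ring = x − (26/62)·y = 0 and total ω_sun = x + y = 1  ⇒  y = 31/44, x = 13/44
row 2 ring = −(26/62)·31/44 = -13/44
totals (row 1 + row 2): sun 13/44 + 31/44 = 1, ring 13/44 + (-13/44) = 0, arm 13/44 + 0 = 13/44
asked cell (row2, ring) = -13/44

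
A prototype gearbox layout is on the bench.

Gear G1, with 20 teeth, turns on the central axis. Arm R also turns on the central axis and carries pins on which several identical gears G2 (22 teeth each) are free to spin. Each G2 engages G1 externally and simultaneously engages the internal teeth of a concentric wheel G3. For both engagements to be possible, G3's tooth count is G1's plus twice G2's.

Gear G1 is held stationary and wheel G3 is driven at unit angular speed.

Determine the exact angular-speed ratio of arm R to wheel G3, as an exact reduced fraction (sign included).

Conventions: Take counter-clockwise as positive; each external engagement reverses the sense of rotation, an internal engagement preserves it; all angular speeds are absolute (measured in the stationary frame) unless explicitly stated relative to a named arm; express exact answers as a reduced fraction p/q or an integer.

16/21

topology: planetary set — G1 20T / G2 22T / G3 64T, arm = carrier (Willis)
ring teeth: 20 + 2·22 = 64
20(ω_sun−ω_arm) = −64(ω_ring−ω_arm),  ω_sun = 0, ω_ring = 1
20(0−ω_arm) = −64(1−ω_arm)  ⇒  84·ω_arm = 64  ⇒  ω_arm = 16/21
ω_out/ω_in = 16/21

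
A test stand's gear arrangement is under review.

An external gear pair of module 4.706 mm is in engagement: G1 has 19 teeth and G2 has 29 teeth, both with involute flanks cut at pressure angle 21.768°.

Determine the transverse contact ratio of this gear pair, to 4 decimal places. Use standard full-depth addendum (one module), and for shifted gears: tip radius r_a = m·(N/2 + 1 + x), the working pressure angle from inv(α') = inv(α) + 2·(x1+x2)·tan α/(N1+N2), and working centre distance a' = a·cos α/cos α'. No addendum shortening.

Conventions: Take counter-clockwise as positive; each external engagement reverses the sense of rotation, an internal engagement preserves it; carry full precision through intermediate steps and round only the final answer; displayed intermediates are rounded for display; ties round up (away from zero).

1.5316

single-mesh involute tooth geometry (19T engaging 29T at module 4.706)
base radii: r_b1 = 41.519082, r_b2 = 63.371231
tip radii: r_a1 = 49.413000, r_a2 = 72.943000
no profile shift: α' = α, a' = a
action lengths: √(r_a1²−r_b1²) = 26.791984, √(r_a2²−r_b2²) = 36.121578
base pitch p_b = π·m·cos α = 13.730110
CR = (26.791984 + 36.121578 − 112.944000·sin 21.76800°)/13.730110 = 1.531551
contact ratio ≈ 1.5316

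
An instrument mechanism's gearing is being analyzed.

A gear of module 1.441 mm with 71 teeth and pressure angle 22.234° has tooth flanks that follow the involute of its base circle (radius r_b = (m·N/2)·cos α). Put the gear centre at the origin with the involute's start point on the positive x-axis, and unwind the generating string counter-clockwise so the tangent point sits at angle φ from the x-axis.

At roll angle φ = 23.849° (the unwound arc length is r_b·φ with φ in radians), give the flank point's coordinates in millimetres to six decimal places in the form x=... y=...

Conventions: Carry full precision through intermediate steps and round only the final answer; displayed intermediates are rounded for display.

x=51.277982 y=1.118705

topology: single-mesh involute geometry — m = 1.441, N = 71
pitch radius r_p = m·N/2 = 1.441·71/2 = 51.155500
base radius r_b = r_p·cos α = 51.155500·cos 22.234° = 47.351895
roll angle φ = 23.849° = 0.41624357 rad
x = r_b·(cos φ + φ·sin φ) = 51.277982
y = r_b·(sin φ − φ·cos φ) = 1.118705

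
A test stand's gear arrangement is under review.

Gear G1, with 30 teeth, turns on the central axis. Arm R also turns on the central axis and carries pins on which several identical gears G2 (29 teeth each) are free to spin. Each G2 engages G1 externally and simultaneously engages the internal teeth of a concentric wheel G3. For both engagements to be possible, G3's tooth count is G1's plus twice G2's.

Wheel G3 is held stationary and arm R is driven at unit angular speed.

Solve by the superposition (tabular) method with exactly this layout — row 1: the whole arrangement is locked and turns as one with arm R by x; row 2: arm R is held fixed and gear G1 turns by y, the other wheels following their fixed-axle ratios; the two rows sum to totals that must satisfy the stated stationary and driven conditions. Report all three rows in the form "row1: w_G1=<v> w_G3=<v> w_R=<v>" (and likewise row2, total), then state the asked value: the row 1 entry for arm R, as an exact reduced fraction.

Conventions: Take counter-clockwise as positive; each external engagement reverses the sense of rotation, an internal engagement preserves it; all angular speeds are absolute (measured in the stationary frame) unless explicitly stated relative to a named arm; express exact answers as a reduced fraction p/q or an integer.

row1: w_G1=1 w_G3=1 w_R=1
row2: w_G1=44/15 w_G3=-1 w_R=0
total: w_G1=59/15 w_G3=0 w_R=1
asked value: 1

recognized (axles ride arm R): planetary set, 30/29/88 teeth
superposition row 1 [locked train]: every member turns x
row 2 — arm fixed, fixed-axis ratios: sun y, ring −(30/88)·y, arm 0
boundary: total ω_ring = x − (30/88)·y = 0 and total ω_arm = x = 1  ⇒  y = 44/15, x = 1
row 2 ring = −(30/88)·44/15 = -1
totals (row 1 + row 2): sun 1 + 44/15 = 59/15, ring 1 + (-1) = 0, arm 1 + 0 = 1
asked cell (row1, arm) = 1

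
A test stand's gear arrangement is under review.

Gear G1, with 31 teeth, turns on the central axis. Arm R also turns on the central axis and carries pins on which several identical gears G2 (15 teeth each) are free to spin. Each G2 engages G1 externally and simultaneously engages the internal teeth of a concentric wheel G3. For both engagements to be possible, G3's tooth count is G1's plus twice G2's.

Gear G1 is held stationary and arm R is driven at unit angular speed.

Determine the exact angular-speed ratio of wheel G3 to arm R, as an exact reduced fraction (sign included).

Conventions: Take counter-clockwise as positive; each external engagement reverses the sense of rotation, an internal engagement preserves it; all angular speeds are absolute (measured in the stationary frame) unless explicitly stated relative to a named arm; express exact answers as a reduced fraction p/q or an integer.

92/61

recognized (axles ride arm R): planetary set, 31/15/61 teeth
ring teeth: 31 + 2·15 = 61
31(ω_sun−ω_arm) = −61(ω_ring−ω_arm),  ω_sun = 0, ω_arm = 1
ω_ring = 1 − (31/61)(0−1) = 92/61
ω_out/ω_in = 92/61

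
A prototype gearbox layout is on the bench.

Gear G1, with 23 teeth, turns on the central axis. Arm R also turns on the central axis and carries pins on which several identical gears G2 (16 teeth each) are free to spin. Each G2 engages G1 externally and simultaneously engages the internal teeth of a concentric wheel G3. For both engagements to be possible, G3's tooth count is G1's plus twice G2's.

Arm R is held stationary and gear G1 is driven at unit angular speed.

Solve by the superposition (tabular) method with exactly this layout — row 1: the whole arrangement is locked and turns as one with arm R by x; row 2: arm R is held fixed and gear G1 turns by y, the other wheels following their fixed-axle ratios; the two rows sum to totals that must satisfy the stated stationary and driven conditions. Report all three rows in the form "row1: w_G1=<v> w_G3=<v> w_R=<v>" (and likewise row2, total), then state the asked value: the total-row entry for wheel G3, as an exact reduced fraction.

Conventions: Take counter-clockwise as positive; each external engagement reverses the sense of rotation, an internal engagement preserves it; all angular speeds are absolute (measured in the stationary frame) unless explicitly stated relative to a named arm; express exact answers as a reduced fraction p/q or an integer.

recognized (axles ride arm R): planetary set, 23/16/55 teeth
superposition row 1 [locked train]: every member turns x
row 2 (arm held, sun turns y): ω_ring = −(23/55)·y, ω_arm = 0
boundary: total ω_arm = x = 0 and total ω_sun = x + y = 1  ⇒  y = 1, x = 0
row 2 ring = −(23/55)·1 = -23/55
totals (row 1 + row 2): sun 0 + 1 = 1, ring 0 + (-23/55) = -23/55, arm 0 + 0 = 0
asked cell (total, ring) = -23/55

row1: w_G1=0 w_G3=0 w_R=0
row2: w_G1=1 w_G3=-23/55 w_R=0
total: w_G1=1 w_G3=-23/55 w_R=0
asked value: -23/55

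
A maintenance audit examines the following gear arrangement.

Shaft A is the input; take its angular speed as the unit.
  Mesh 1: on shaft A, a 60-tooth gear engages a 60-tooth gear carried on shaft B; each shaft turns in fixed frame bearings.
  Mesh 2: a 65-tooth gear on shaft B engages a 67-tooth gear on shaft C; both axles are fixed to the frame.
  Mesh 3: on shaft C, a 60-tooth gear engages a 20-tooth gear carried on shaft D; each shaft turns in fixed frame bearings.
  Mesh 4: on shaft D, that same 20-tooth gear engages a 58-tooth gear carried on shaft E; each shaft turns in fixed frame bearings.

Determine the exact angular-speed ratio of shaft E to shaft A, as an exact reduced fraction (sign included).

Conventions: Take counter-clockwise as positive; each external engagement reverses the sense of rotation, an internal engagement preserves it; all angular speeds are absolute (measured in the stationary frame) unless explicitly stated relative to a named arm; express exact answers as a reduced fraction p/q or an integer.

class = fixed-axis compound train [4 meshes; 4 ratios multiply, 4 sense flips]
mesh 1 [60T→60T]: running ratio 1, sense −
mesh 2 [65T→67T]: running ratio 65/67, sense +
mesh 3 [60T→20T]: running ratio 195/67, sense −
mesh 4 [20T→58T]: running ratio 1950/1943, sense +
ω_out/ω_in = 1950/1943

1950/1943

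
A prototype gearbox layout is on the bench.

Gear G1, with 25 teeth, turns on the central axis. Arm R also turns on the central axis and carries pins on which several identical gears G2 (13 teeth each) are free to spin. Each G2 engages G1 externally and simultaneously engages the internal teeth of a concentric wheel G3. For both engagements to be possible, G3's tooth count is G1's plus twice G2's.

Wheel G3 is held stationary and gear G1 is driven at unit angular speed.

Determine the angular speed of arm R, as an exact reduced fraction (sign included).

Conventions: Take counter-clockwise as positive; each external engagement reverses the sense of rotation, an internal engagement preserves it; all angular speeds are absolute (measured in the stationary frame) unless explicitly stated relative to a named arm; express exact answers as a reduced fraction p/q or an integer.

planetary set (25T centre, 13T on arm, 51T internal) — Willis relation
ring teeth: 25 + 2·13 = 51
25(ω_sun−ω_arm) = −51(ω_ring−ω_arm),  ω_ring = 0, ω_sun = 1
25(1−ω_arm) = −51(0−ω_arm)  ⇒  76·ω_arm = 25  ⇒  ω_arm = 25/76
exact speed ratio = 25/76

25/76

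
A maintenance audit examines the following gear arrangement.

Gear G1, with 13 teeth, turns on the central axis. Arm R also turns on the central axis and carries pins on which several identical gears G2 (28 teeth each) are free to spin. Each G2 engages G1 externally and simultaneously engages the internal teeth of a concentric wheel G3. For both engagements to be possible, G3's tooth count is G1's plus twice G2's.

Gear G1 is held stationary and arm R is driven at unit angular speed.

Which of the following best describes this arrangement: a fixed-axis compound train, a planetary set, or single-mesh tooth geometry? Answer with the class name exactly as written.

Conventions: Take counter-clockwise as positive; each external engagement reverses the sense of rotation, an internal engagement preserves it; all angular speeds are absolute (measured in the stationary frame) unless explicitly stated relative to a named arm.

recognized (axles ride arm R): planetary set, 13/28/69 teeth
classification: planetary set

planetary set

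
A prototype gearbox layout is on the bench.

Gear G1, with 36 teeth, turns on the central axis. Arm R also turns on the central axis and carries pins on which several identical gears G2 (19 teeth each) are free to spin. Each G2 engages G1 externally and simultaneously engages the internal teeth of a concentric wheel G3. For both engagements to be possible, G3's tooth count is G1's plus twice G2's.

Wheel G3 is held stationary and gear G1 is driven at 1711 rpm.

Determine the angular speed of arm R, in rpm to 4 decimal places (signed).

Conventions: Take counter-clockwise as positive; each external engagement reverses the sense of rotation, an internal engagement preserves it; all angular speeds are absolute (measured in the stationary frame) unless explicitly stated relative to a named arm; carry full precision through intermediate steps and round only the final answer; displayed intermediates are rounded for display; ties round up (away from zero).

+559.9636 rpm

topology: planetary set — G1 36T / G2 19T / G3 74T, arm = carrier (Willis)
normalise by the input: solve with ω_sun = 1, then scale by 1711 rpm
ring teeth: 36 + 2·19 = 74
36(ω_sun−ω_arm) = −74(ω_ring−ω_arm),  ω_ring = 0, ω_sun = 1
36(1−ω_arm) = −74(0−ω_arm)  ⇒  110·ω_arm = 36  ⇒  ω_arm = 18/55
scale: ω_arm = 18/55 × 1711 rpm = +559.9636 rpm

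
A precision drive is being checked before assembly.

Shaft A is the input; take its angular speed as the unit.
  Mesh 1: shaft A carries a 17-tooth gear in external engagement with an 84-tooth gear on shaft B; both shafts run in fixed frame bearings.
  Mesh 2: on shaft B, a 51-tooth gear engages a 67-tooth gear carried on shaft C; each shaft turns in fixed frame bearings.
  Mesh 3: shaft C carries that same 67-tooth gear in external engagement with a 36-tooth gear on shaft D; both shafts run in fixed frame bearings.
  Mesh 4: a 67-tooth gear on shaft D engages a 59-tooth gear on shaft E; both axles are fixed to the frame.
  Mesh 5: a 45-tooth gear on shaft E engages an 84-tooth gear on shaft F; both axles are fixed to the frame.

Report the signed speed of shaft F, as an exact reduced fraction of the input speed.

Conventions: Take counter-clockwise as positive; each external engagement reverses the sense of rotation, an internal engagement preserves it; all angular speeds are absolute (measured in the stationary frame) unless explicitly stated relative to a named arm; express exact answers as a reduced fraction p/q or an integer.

-96815/555072

5-mesh fixed-axis compound train (all bearings frame-fixed)
mesh 1 [17T→84T]: |ω|/ω_in = 1×17/84 = 17/84, sense flips to −
mesh 2 [51T→67T]: |ω|/ω_in = (17/84)×51/67 = 289/1876, sense flips to +
mesh 3 [67T→36T]: |ω|/ω_in = (289/1876)×67/36 = 289/1008, sense flips to −
mesh 4 [67T→59T]: |ω|/ω_in = (289/1008)×67/59 = 19363/59472, sense flips to +
mesh 5 [45T→84T]: |ω|/ω_in = (19363/59472)×45/84 = 96815/555072, sense flips to −
signed output speed (× input speed) = -96815/555072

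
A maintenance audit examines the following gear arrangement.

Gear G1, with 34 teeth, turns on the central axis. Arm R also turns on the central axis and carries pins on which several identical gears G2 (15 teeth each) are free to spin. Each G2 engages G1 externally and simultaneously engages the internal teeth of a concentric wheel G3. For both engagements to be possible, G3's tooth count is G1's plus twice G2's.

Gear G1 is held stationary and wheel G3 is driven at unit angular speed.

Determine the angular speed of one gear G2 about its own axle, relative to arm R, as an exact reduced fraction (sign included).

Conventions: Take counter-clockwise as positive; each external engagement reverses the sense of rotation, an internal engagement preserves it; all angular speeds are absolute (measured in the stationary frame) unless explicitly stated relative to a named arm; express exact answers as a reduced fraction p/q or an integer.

topology: planetary set — G1 34T / G2 15T / G3 64T, arm = carrier (Willis)
ring teeth: 34 + 2·15 = 64
34(ω_sun−ω_arm) = −64(ω_ring−ω_arm),  ω_sun = 0, ω_ring = 1
34(0−ω_arm) = −64(1−ω_arm)  ⇒  98·ω_arm = 64  ⇒  ω_arm = 32/49
sun–planet mesh: 34·(0−32/49) = −15·(ω_p−ω_arm)  ⇒  ω_p−ω_arm = 1088/735
exact speed ratio = 1088/735

1088/735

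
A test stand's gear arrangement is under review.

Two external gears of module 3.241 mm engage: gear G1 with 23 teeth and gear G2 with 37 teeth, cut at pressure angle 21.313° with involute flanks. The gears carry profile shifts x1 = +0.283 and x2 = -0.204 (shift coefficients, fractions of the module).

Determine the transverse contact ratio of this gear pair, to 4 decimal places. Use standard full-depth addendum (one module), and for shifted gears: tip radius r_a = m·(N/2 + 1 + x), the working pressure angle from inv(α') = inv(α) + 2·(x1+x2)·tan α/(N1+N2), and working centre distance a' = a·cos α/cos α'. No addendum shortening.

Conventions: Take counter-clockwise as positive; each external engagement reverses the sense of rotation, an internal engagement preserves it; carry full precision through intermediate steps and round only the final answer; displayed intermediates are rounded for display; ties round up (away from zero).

1.5489

class = single-mesh tooth geometry [involute pair 23T × 37T, m = 3.241]
base radii: r_b1 = 34.722457, r_b2 = 55.857865
tip radii: r_a1 = 41.429703, r_a2 = 62.538336
inv(α') = inv(21.313°) + 2·(+0.283-0.204)·tan α/(23+37) = 0.01919047  ⇒  α' = 21.69225°
a' = a·cos α / cos α' = 97.2300·cos 21.313°/cos 21.69225° = 97.483879
action lengths: √(r_a1²−r_b1²) = 22.600250, √(r_a2²−r_b2²) = 28.123697
base pitch p_b = π·m·cos α = 9.485549
CR = (22.600250 + 28.123697 − 97.483879·sin 21.69225°)/9.485549 = 1.548867
contact ratio ≈ 1.5489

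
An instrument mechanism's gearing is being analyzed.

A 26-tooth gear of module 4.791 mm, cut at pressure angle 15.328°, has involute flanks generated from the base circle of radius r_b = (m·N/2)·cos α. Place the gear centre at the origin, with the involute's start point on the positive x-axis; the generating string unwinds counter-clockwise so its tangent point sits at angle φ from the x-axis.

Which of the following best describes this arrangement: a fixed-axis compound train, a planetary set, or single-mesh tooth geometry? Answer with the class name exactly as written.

single-mesh tooth geometry

class = single-mesh tooth geometry [base-circle involute, m = 4.791, 26T]
classification: single-mesh tooth geometry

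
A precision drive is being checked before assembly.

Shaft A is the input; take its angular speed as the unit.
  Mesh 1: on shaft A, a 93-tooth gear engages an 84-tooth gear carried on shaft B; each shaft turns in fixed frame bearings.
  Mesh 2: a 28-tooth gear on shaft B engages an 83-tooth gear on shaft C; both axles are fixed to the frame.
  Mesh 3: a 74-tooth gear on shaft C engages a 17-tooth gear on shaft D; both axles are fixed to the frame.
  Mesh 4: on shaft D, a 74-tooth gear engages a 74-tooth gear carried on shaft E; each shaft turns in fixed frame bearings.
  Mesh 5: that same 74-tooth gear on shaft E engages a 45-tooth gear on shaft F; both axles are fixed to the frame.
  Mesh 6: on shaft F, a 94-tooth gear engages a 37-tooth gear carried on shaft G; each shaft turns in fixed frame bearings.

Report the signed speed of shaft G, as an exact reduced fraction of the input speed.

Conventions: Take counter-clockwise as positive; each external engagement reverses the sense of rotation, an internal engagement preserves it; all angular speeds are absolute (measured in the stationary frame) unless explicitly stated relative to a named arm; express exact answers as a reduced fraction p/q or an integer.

431272/63495

6-mesh fixed-axis compound train (all bearings frame-fixed)
mesh 1 [93T→84T]: |ω|/ω_in = 1×93/84 = 31/28, sense flips to −
mesh 2 [28T→83T]: |ω|/ω_in = (31/28)×28/83 = 31/83, sense flips to +
mesh 3 [74T→17T]: |ω|/ω_in = (31/83)×74/17 = 2294/1411, sense flips to −
mesh 4 [74T→74T]: |ω|/ω_in = (2294/1411)×74/74 = 2294/1411, sense flips to +
mesh 5 [74T→45T]: |ω|/ω_in = (2294/1411)×74/45 = 169756/63495, sense flips to −
mesh 6 [94T→37T]: |ω|/ω_in = (169756/63495)×94/37 = 431272/63495, sense flips to +
signed output speed (× input speed) = 431272/63495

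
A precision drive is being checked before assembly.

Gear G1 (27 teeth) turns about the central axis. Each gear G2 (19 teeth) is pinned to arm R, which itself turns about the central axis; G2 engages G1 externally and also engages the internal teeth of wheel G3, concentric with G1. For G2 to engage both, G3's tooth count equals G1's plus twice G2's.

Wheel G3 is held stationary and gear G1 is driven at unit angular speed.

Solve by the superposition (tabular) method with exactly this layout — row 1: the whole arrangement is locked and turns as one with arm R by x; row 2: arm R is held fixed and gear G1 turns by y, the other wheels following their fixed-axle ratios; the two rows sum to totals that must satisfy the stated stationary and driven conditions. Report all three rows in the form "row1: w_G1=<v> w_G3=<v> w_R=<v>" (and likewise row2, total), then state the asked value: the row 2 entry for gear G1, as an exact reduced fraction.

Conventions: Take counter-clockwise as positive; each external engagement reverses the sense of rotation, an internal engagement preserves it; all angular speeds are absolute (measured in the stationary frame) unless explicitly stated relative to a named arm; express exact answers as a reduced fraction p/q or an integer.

class = planetary set [G3 = 27+2·19 = 65; Willis about the carrier]
row 1 — lock + rotate with arm: ω_sun = ω_ring = ω_arm = x
row 2 — arm fixed, fixed-axis ratios: sun y, ring −(27/65)·y, arm 0
boundary: total ω_ring = x − (27/65)·y = 0 and total ω_sun = x + y = 1  ⇒  y = 65/92, x = 27/92
row 2 ring = −(27/65)·65/92 = -27/92
totals (row 1 + row 2): sun 27/92 + 65/92 = 1, ring 27/92 + (-27/92) = 0, arm 27/92 + 0 = 27/92
asked cell (row2, sun) = 65/92

row1: w_G1=27/92 w_G3=27/92 w_R=27/92
row2: w_G1=65/92 w_G3=-27/92 w_R=0
total: w_G1=1 w_G3=0 w_R=27/92
asked value: 65/92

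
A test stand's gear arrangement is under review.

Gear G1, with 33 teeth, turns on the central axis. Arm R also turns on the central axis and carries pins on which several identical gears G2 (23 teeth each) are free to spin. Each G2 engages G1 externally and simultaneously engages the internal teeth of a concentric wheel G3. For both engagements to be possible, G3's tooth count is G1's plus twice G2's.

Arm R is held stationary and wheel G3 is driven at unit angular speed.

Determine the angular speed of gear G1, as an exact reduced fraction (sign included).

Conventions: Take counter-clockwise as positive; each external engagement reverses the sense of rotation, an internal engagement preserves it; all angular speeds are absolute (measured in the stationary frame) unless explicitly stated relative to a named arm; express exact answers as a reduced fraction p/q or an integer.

-79/33

recognized (axles ride arm R): planetary set, 33/23/79 teeth
ring teeth: 33 + 2·23 = 79
33(ω_sun−ω_arm) = −79(ω_ring−ω_arm),  ω_arm = 0, ω_ring = 1
ω_sun = 0 − (79/33)(1−0) = -79/33
exact speed ratio = -79/33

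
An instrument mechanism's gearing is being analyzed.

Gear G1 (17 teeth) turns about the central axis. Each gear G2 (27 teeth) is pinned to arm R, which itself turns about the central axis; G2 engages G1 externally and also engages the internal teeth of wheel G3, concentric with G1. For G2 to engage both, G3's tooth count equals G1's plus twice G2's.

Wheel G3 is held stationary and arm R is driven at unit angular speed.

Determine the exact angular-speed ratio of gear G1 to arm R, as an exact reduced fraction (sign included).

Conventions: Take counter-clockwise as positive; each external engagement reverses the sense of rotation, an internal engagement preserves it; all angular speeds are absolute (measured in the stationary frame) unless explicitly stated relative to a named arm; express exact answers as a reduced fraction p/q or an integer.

planetary set (17T centre, 27T on arm, 71T internal) — Willis relation
ring teeth: 17 + 2·27 = 71
17(ω_sun−ω_arm) = −71(ω_ring−ω_arm),  ω_ring = 0, ω_arm = 1
ω_sun = 1 − (71/17)(0−1) = 88/17
ω_out/ω_in = 88/17

88/17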